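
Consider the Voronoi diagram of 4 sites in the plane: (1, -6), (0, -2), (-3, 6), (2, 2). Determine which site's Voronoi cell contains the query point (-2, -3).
Nearest site = (0, -2)

The Voronoi cell of site s contains exactly those query points closer to s than to any other site. Compute squared distances from q = (-2, -3) to each site:
  (0 − -2)² + (-2 − -3)² = 5
  (1 − -2)² + (-6 − -3)² = 18
  (2 − -2)² + (2 − -3)² = 41
  (-3 − -2)² + (6 − -3)² = 82
Minimum is attained by (0, -2), so q lies in its Voronoi cell.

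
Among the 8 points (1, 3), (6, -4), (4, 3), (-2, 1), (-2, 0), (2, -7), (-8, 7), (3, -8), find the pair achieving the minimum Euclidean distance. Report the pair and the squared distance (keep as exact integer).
Pair = ((-2, 1), (-2, 0)); squared distance = 1

Compute all C(8, 2) = 28 pairwise squared distances (x_i − x_j)² + (y_i − y_j)². The minimum is 1, attained by the pair ((-2, 1), (-2, 0)).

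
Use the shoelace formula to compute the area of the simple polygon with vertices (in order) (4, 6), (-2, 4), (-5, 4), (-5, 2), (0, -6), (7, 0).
Area = 82

Shoelace formula: Area = (1/2) |Σ_i (x_i · y_{i+1} − x_{i+1} · y_i)| (indices mod n). Compute each cross term:
  (4)(4) − (-2)(6) = 28
  (-2)(4) − (-5)(4) = 12
  (-5)(2) − (-5)(4) = 10
  (-5)(-6) − (0)(2) = 30
  (0)(0) − (7)(-6) = 42
  (7)(6) − (4)(0) = 42
Sum = 164, so (signed) Area = 164/2 = 82, |Area| = 82.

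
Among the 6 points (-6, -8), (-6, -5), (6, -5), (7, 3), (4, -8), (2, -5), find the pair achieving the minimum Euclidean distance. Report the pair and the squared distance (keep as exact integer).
Pair = ((-6, -8), (-6, -5)); squared distance = 9

Compute all C(6, 2) = 15 pairwise squared distances (x_i − x_j)² + (y_i − y_j)². The minimum is 9, attained by the pair ((-6, -8), (-6, -5)).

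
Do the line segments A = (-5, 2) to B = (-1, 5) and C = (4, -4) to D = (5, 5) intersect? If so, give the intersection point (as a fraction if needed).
No (intersection of containing lines falls outside at least one segment)

Parametrize and solve: t = 29/11, s = 17/11. At least one of these is outside [0, 1], so the segments do not intersect.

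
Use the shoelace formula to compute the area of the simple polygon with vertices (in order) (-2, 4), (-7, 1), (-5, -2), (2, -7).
Area = 39

Shoelace formula: Area = (1/2) |Σ_i (x_i · y_{i+1} − x_{i+1} · y_i)| (indices mod n). Compute each cross term:
  (-2)(1) − (-7)(4) = 26
  (-7)(-2) − (-5)(1) = 19
  (-5)(-7) − (2)(-2) = 39
  (2)(4) − (-2)(-7) = -6
Sum = 78, so (signed) Area = 78/2 = 39, |Area| = 39.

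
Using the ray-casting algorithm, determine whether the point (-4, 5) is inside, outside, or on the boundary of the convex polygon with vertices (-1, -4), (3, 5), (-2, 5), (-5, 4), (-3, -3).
The point (-4, 5) lies strictly outside the polygon

Cast a horizontal ray to the right from the query point and count how many polygon edges it crosses (each edge strictly once or zero times, handled with the usual half-open convention). 
Parity of crossings → even ⇒ outside.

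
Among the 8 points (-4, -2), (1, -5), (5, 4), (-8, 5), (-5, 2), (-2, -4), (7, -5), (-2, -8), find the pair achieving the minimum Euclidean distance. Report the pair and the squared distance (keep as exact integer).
Pair = ((-4, -2), (-2, -4)); squared distance = 8

Compute all C(8, 2) = 28 pairwise squared distances (x_i − x_j)² + (y_i − y_j)². The minimum is 8, attained by the pair ((-4, -2), (-2, -4)).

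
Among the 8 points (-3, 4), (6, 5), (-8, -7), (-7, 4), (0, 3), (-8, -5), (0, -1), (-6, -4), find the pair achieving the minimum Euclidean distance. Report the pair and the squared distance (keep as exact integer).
Pair = ((-8, -7), (-8, -5)); squared distance = 4

Compute all C(8, 2) = 28 pairwise squared distances (x_i − x_j)² + (y_i − y_j)². The minimum is 4, attained by the pair ((-8, -7), (-8, -5)).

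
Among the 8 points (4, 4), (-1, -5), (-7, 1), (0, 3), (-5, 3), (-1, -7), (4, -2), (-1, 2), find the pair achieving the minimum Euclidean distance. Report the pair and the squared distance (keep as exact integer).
Pair = ((0, 3), (-1, 2)); squared distance = 2

Compute all C(8, 2) = 28 pairwise squared distances (x_i − x_j)² + (y_i − y_j)². The minimum is 2, attained by the pair ((0, 3), (-1, 2)).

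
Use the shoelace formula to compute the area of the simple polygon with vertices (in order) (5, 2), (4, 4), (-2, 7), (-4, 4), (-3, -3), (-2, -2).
Area = 49

Shoelace formula: Area = (1/2) |Σ_i (x_i · y_{i+1} − x_{i+1} · y_i)| (indices mod n). Compute each cross term:
  (5)(4) − (4)(2) = 12
  (4)(7) − (-2)(4) = 36
  (-2)(4) − (-4)(7) = 20
  (-4)(-3) − (-3)(4) = 24
  (-3)(-2) − (-2)(-3) = 0
  (-2)(2) − (5)(-2) = 6
Sum = 98, so (signed) Area = 98/2 = 49, |Area| = 49.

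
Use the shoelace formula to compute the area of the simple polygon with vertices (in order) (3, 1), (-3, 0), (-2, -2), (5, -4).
Area = 22

Shoelace formula: Area = (1/2) |Σ_i (x_i · y_{i+1} − x_{i+1} · y_i)| (indices mod n). Compute each cross term:
  (3)(0) − (-3)(1) = 3
  (-3)(-2) − (-2)(0) = 6
  (-2)(-4) − (5)(-2) = 18
  (5)(1) − (3)(-4) = 17
Sum = 44, so (signed) Area = 44/2 = 22, |Area| = 22.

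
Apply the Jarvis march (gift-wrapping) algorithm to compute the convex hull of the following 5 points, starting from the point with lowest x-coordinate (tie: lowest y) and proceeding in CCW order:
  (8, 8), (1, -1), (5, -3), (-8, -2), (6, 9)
Hull (CCW) = [(-8, -2), (5, -3), (8, 8), (6, 9)]

Jarvis march: at each step, from the current hull vertex p, select the next vertex q as the point such that every other point lies strictly to the left of (or on) the directed line p → q. (Equivalently: for every other point r, the cross product (q − p) × (r − p) ≥ 0.)
Starting point (lowest x, tie lowest y): (-8, -2). Wrap until returning to start. Resulting hull: (-8, -2), (5, -3), (8, 8), (6, 9).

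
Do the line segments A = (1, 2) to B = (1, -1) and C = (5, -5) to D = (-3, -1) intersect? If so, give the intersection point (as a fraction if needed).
No (intersection of containing lines falls outside at least one segment)

Parametrize and solve: t = 5/3, s = 1/2. At least one of these is outside [0, 1], so the segments do not intersect.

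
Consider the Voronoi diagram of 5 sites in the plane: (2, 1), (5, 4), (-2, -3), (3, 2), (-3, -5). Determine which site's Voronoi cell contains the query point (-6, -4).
Nearest site = (-3, -5)

The Voronoi cell of site s contains exactly those query points closer to s than to any other site. Compute squared distances from q = (-6, -4) to each site:
  (-3 − -6)² + (-5 − -4)² = 10
  (-2 − -6)² + (-3 − -4)² = 17
  (2 − -6)² + (1 − -4)² = 89
  (3 − -6)² + (2 − -4)² = 117
  (5 − -6)² + (4 − -4)² = 185
Minimum is attained by (-3, -5), so q lies in its Voronoi cell.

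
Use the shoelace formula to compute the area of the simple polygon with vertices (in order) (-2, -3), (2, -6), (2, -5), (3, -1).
Area = 11

Shoelace formula: Area = (1/2) |Σ_i (x_i · y_{i+1} − x_{i+1} · y_i)| (indices mod n). Compute each cross term:
  (-2)(-6) − (2)(-3) = 18
  (2)(-5) − (2)(-6) = 2
  (2)(-1) − (3)(-5) = 13
  (3)(-3) − (-2)(-1) = -11
Sum = 22, so (signed) Area = 22/2 = 11, |Area| = 11.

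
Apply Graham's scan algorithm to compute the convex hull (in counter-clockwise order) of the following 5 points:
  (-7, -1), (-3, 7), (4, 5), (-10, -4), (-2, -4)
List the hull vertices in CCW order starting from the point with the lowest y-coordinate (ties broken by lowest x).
Hull (CCW) = [(-10, -4), (-2, -4), (4, 5), (-3, 7)]

Graham scan procedure:
  1. Find the pivot p₀ = point with lowest y (tie → lowest x): (-10, -4).
  2. Sort the remaining points by polar angle around p₀.
  3. Walk through sorted points, maintaining a stack; pop the top while the last three entries make a non-left turn (cross product ≤ 0).
  4. Final stack is the convex hull in CCW order: (-10, -4), (-2, -4), (4, 5), (-3, 7).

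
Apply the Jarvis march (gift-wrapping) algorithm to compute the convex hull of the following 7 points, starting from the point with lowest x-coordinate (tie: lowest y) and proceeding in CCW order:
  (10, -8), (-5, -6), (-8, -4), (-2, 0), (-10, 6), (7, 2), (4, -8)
Hull (CCW) = [(-10, 6), (-8, -4), (-5, -6), (4, -8), (10, -8), (7, 2)]

Jarvis march: at each step, from the current hull vertex p, select the next vertex q as the point such that every other point lies strictly to the left of (or on) the directed line p → q. (Equivalently: for every other point r, the cross product (q − p) × (r − p) ≥ 0.)
Starting point (lowest x, tie lowest y): (-10, 6). Wrap until returning to start. Resulting hull: (-10, 6), (-8, -4), (-5, -6), (4, -8), (10, -8), (7, 2).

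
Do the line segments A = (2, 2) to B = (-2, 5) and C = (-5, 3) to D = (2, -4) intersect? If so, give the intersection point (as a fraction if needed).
No (intersection of containing lines falls outside at least one segment)

Parametrize and solve: t = 6, s = -17/7. At least one of these is outside [0, 1], so the segments do not intersect.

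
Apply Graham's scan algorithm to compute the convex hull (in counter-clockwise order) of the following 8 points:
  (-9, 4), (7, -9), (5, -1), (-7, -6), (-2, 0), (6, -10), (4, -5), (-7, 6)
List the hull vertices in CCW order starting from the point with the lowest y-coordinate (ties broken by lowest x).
Hull (CCW) = [(6, -10), (7, -9), (5, -1), (-7, 6), (-9, 4), (-7, -6)]

Graham scan procedure:
  1. Find the pivot p₀ = point with lowest y (tie → lowest x): (6, -10).
  2. Sort the remaining points by polar angle around p₀.
  3. Walk through sorted points, maintaining a stack; pop the top while the last three entries make a non-left turn (cross product ≤ 0).
  4. Final stack is the convex hull in CCW order: (6, -10), (7, -9), (5, -1), (-7, 6), (-9, 4), (-7, -6).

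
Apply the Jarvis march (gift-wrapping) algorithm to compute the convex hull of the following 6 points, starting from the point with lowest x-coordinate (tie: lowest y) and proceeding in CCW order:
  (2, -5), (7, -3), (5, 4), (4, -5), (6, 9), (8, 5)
Hull (CCW) = [(2, -5), (4, -5), (7, -3), (8, 5), (6, 9)]

Jarvis march: at each step, from the current hull vertex p, select the next vertex q as the point such that every other point lies strictly to the left of (or on) the directed line p → q. (Equivalently: for every other point r, the cross product (q − p) × (r − p) ≥ 0.)
Starting point (lowest x, tie lowest y): (2, -5). Wrap until returning to start. Resulting hull: (2, -5), (4, -5), (7, -3), (8, 5), (6, 9).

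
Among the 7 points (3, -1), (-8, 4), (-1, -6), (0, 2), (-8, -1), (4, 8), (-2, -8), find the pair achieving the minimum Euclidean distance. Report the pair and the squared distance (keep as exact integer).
Pair = ((-1, -6), (-2, -8)); squared distance = 5

Compute all C(7, 2) = 21 pairwise squared distances (x_i − x_j)² + (y_i − y_j)². The minimum is 5, attained by the pair ((-1, -6), (-2, -8)).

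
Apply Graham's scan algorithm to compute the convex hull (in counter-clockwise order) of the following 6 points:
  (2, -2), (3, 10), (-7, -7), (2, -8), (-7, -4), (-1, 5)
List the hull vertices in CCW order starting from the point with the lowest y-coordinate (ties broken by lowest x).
Hull (CCW) = [(2, -8), (3, 10), (-1, 5), (-7, -4), (-7, -7)]

Graham scan procedure:
  1. Find the pivot p₀ = point with lowest y (tie → lowest x): (2, -8).
  2. Sort the remaining points by polar angle around p₀.
  3. Walk through sorted points, maintaining a stack; pop the top while the last three entries make a non-left turn (cross product ≤ 0).
  4. Final stack is the convex hull in CCW order: (2, -8), (3, 10), (-1, 5), (-7, -4), (-7, -7).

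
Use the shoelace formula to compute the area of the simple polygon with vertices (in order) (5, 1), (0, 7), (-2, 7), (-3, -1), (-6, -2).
Area = 38

Shoelace formula: Area = (1/2) |Σ_i (x_i · y_{i+1} − x_{i+1} · y_i)| (indices mod n). Compute each cross term:
  (5)(7) − (0)(1) = 35
  (0)(7) − (-2)(7) = 14
  (-2)(-1) − (-3)(7) = 23
  (-3)(-2) − (-6)(-1) = 0
  (-6)(1) − (5)(-2) = 4
Sum = 76, so (signed) Area = 76/2 = 38, |Area| = 38.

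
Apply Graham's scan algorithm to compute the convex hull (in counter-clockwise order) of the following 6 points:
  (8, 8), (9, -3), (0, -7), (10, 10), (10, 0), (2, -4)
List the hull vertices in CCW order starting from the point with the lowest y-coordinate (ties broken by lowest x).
Hull (CCW) = [(0, -7), (9, -3), (10, 0), (10, 10), (8, 8)]

Graham scan procedure:
  1. Find the pivot p₀ = point with lowest y (tie → lowest x): (0, -7).
  2. Sort the remaining points by polar angle around p₀.
  3. Walk through sorted points, maintaining a stack; pop the top while the last three entries make a non-left turn (cross product ≤ 0).
  4. Final stack is the convex hull in CCW order: (0, -7), (9, -3), (10, 0), (10, 10), (8, 8).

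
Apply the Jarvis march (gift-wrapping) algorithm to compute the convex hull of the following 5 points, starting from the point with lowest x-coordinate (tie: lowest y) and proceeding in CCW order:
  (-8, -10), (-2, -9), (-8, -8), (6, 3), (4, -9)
Hull (CCW) = [(-8, -10), (4, -9), (6, 3), (-8, -8)]

Jarvis march: at each step, from the current hull vertex p, select the next vertex q as the point such that every other point lies strictly to the left of (or on) the directed line p → q. (Equivalently: for every other point r, the cross product (q − p) × (r − p) ≥ 0.)
Starting point (lowest x, tie lowest y): (-8, -10). Wrap until returning to start. Resulting hull: (-8, -10), (4, -9), (6, 3), (-8, -8).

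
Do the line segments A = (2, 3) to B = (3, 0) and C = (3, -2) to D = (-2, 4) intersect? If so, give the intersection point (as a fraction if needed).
No (intersection of containing lines falls outside at least one segment)

Parametrize and solve: t = 19/9, s = -2/9. At least one of these is outside [0, 1], so the segments do not intersect.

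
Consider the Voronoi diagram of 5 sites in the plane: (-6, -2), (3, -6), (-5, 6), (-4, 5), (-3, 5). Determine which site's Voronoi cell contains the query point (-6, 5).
Nearest site = (-5, 6)

The Voronoi cell of site s contains exactly those query points closer to s than to any other site. Compute squared distances from q = (-6, 5) to each site:
  (-5 − -6)² + (6 − 5)² = 2
  (-4 − -6)² + (5 − 5)² = 4
  (-3 − -6)² + (5 − 5)² = 9
  (-6 − -6)² + (-2 − 5)² = 49
  (3 − -6)² + (-6 − 5)² = 202
Minimum is attained by (-5, 6), so q lies in its Voronoi cell.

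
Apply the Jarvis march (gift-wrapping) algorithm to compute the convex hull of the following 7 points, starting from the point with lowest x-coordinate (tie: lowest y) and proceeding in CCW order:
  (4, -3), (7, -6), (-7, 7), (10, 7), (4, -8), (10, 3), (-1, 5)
Hull (CCW) = [(-7, 7), (4, -8), (7, -6), (10, 3), (10, 7)]

Jarvis march: at each step, from the current hull vertex p, select the next vertex q as the point such that every other point lies strictly to the left of (or on) the directed line p → q. (Equivalently: for every other point r, the cross product (q − p) × (r − p) ≥ 0.)
Starting point (lowest x, tie lowest y): (-7, 7). Wrap until returning to start. Resulting hull: (-7, 7), (4, -8), (7, -6), (10, 3), (10, 7).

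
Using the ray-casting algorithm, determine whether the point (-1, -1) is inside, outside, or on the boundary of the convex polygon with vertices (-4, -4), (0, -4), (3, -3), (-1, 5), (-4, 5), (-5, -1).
The point (-1, -1) lies strictly inside the polygon

Cast a horizontal ray to the right from the query point and count how many polygon edges it crosses (each edge strictly once or zero times, handled with the usual half-open convention). 
Parity of crossings → odd ⇒ inside.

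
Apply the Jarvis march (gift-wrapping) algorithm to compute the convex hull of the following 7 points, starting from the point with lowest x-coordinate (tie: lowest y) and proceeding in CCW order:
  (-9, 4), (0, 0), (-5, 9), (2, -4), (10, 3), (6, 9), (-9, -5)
Hull (CCW) = [(-9, -5), (2, -4), (10, 3), (6, 9), (-5, 9), (-9, 4)]

Jarvis march: at each step, from the current hull vertex p, select the next vertex q as the point such that every other point lies strictly to the left of (or on) the directed line p → q. (Equivalently: for every other point r, the cross product (q − p) × (r − p) ≥ 0.)
Starting point (lowest x, tie lowest y): (-9, -5). Wrap until returning to start. Resulting hull: (-9, -5), (2, -4), (10, 3), (6, 9), (-5, 9), (-9, 4).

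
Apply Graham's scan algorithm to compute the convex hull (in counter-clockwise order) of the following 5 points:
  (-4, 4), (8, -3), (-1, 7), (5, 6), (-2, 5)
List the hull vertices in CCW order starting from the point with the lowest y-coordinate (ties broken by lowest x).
Hull (CCW) = [(8, -3), (5, 6), (-1, 7), (-4, 4)]

Graham scan procedure:
  1. Find the pivot p₀ = point with lowest y (tie → lowest x): (8, -3).
  2. Sort the remaining points by polar angle around p₀.
  3. Walk through sorted points, maintaining a stack; pop the top while the last three entries make a non-left turn (cross product ≤ 0).
  4. Final stack is the convex hull in CCW order: (8, -3), (5, 6), (-1, 7), (-4, 4).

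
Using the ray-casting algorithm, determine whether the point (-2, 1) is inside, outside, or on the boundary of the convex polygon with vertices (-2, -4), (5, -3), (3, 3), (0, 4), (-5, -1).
The point (-2, 1) lies strictly inside the polygon

Cast a horizontal ray to the right from the query point and count how many polygon edges it crosses (each edge strictly once or zero times, handled with the usual half-open convention). 
Parity of crossings → odd ⇒ inside.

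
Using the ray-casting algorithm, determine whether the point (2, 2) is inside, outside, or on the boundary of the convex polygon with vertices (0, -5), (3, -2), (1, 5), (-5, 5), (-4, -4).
The point (2, 2) lies strictly outside the polygon

Cast a horizontal ray to the right from the query point and count how many polygon edges it crosses (each edge strictly once or zero times, handled with the usual half-open convention). 
Parity of crossings → even ⇒ outside.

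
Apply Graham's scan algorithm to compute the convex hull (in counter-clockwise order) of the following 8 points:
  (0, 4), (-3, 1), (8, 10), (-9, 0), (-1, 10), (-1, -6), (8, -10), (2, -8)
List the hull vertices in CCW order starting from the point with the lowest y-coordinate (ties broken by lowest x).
Hull (CCW) = [(8, -10), (8, 10), (-1, 10), (-9, 0), (-1, -6), (2, -8)]

Graham scan procedure:
  1. Find the pivot p₀ = point with lowest y (tie → lowest x): (8, -10).
  2. Sort the remaining points by polar angle around p₀.
  3. Walk through sorted points, maintaining a stack; pop the top while the last three entries make a non-left turn (cross product ≤ 0).
  4. Final stack is the convex hull in CCW order: (8, -10), (8, 10), (-1, 10), (-9, 0), (-1, -6), (2, -8).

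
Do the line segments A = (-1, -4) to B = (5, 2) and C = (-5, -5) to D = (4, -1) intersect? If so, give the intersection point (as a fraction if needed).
Yes; intersection at (2/5, -13/5) (t = 7/30 on AB, s = 3/5 on CD)

Parametrize AB as A + t(B − A) = (-1 + 6 t, -4 + 6 t) and CD as C + s(D − C) = (-5 + 9 s, -5 + 4 s). Solve the linear system for (t, s). Determinant = 30 ≠ 0, so a unique intersection of the containing lines exists. Solution: t = 7/30, s = 3/5 — both in [0, 1], so the segments cross. Intersection point: (2/5, -13/5).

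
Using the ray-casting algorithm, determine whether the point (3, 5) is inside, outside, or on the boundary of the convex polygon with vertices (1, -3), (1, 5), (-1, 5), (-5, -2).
The point (3, 5) lies strictly outside the polygon

Cast a horizontal ray to the right from the query point and count how many polygon edges it crosses (each edge strictly once or zero times, handled with the usual half-open convention). 
Parity of crossings → even ⇒ outside.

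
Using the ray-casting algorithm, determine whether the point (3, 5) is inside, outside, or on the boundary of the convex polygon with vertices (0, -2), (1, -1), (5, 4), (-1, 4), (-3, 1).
The point (3, 5) lies strictly outside the polygon

Cast a horizontal ray to the right from the query point and count how many polygon edges it crosses (each edge strictly once or zero times, handled with the usual half-open convention). 
Parity of crossings → even ⇒ outside.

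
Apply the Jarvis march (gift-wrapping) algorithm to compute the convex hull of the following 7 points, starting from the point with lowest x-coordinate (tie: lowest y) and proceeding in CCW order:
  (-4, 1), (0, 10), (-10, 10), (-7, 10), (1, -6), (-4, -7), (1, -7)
Hull (CCW) = [(-10, 10), (-4, -7), (1, -7), (1, -6), (0, 10)]

Jarvis march: at each step, from the current hull vertex p, select the next vertex q as the point such that every other point lies strictly to the left of (or on) the directed line p → q. (Equivalently: for every other point r, the cross product (q − p) × (r − p) ≥ 0.)
Starting point (lowest x, tie lowest y): (-10, 10). Wrap until returning to start. Resulting hull: (-10, 10), (-4, -7), (1, -7), (1, -6), (0, 10).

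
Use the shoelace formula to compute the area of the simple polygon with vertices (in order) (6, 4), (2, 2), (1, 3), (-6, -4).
Area = 11

Shoelace formula: Area = (1/2) |Σ_i (x_i · y_{i+1} − x_{i+1} · y_i)| (indices mod n). Compute each cross term:
  (6)(2) − (2)(4) = 4
  (2)(3) − (1)(2) = 4
  (1)(-4) − (-6)(3) = 14
  (-6)(4) − (6)(-4) = 0
Sum = 22, so (signed) Area = 22/2 = 11, |Area| = 11.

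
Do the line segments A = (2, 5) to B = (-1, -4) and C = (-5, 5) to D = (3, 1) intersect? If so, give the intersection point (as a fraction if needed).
Yes; intersection at (1, 2) (t = 1/3 on AB, s = 3/4 on CD)

Parametrize AB as A + t(B − A) = (2 + -3 t, 5 + -9 t) and CD as C + s(D − C) = (-5 + 8 s, 5 + -4 s). Solve the linear system for (t, s). Determinant = -84 ≠ 0, so a unique intersection of the containing lines exists. Solution: t = 1/3, s = 3/4 — both in [0, 1], so the segments cross. Intersection point: (1, 2).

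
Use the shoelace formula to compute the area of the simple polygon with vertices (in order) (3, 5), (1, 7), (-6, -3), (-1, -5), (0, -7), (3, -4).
Area = 137/2

Shoelace formula: Area = (1/2) |Σ_i (x_i · y_{i+1} − x_{i+1} · y_i)| (indices mod n). Compute each cross term:
  (3)(7) − (1)(5) = 16
  (1)(-3) − (-6)(7) = 39
  (-6)(-5) − (-1)(-3) = 27
  (-1)(-7) − (0)(-5) = 7
  (0)(-4) − (3)(-7) = 21
  (3)(5) − (3)(-4) = 27
Sum = 137, so (signed) Area = 137/2 = 137/2, |Area| = 137/2.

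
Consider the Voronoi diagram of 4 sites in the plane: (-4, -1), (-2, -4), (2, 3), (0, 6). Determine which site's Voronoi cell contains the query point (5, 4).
Nearest site = (2, 3)

The Voronoi cell of site s contains exactly those query points closer to s than to any other site. Compute squared distances from q = (5, 4) to each site:
  (2 − 5)² + (3 − 4)² = 10
  (0 − 5)² + (6 − 4)² = 29
  (-4 − 5)² + (-1 − 4)² = 106
  (-2 − 5)² + (-4 − 4)² = 113
Minimum is attained by (2, 3), so q lies in its Voronoi cell.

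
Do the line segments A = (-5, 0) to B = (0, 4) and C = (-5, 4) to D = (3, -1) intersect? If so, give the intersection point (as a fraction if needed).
Yes; intersection at (-125/57, 128/57) (t = 32/57 on AB, s = 20/57 on CD)

Parametrize AB as A + t(B − A) = (-5 + 5 t, 0 + 4 t) and CD as C + s(D − C) = (-5 + 8 s, 4 + -5 s). Solve the linear system for (t, s). Determinant = 57 ≠ 0, so a unique intersection of the containing lines exists. Solution: t = 32/57, s = 20/57 — both in [0, 1], so the segments cross. Intersection point: (-125/57, 128/57).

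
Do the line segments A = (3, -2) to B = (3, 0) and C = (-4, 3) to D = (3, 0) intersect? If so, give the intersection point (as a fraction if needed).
Yes; intersection at (3, 0) (t = 1 on AB, s = 1 on CD)

Parametrize AB as A + t(B − A) = (3 + 0 t, -2 + 2 t) and CD as C + s(D − C) = (-4 + 7 s, 3 + -3 s). Solve the linear system for (t, s). Determinant = 14 ≠ 0, so a unique intersection of the containing lines exists. Solution: t = 1, s = 1 — both in [0, 1], so the segments cross. Intersection point: (3, 0).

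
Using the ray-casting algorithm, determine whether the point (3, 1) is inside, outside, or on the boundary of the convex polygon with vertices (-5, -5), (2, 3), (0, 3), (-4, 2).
The point (3, 1) lies strictly outside the polygon

Cast a horizontal ray to the right from the query point and count how many polygon edges it crosses (each edge strictly once or zero times, handled with the usual half-open convention). 
Parity of crossings → even ⇒ outside.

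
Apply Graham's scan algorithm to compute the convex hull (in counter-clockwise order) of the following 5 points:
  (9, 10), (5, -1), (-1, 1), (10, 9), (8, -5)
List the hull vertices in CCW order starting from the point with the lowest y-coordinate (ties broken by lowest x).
Hull (CCW) = [(8, -5), (10, 9), (9, 10), (-1, 1)]

Graham scan procedure:
  1. Find the pivot p₀ = point with lowest y (tie → lowest x): (8, -5).
  2. Sort the remaining points by polar angle around p₀.
  3. Walk through sorted points, maintaining a stack; pop the top while the last three entries make a non-left turn (cross product ≤ 0).
  4. Final stack is the convex hull in CCW order: (8, -5), (10, 9), (9, 10), (-1, 1).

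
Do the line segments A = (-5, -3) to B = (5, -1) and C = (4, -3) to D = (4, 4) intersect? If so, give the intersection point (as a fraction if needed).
Yes; intersection at (4, -6/5) (t = 9/10 on AB, s = 9/35 on CD)

Parametrize AB as A + t(B − A) = (-5 + 10 t, -3 + 2 t) and CD as C + s(D − C) = (4 + 0 s, -3 + 7 s). Solve the linear system for (t, s). Determinant = -70 ≠ 0, so a unique intersection of the containing lines exists. Solution: t = 9/10, s = 9/35 — both in [0, 1], so the segments cross. Intersection point: (4, -6/5).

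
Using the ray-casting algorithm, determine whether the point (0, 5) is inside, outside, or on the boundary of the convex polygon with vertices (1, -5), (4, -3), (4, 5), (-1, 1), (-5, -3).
The point (0, 5) lies strictly outside the polygon

Cast a horizontal ray to the right from the query point and count how many polygon edges it crosses (each edge strictly once or zero times, handled with the usual half-open convention). 
Parity of crossings → even ⇒ outside.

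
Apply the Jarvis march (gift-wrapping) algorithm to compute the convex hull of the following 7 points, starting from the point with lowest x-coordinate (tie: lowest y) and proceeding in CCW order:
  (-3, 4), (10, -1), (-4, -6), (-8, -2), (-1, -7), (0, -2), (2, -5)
Hull (CCW) = [(-8, -2), (-4, -6), (-1, -7), (10, -1), (-3, 4)]

Jarvis march: at each step, from the current hull vertex p, select the next vertex q as the point such that every other point lies strictly to the left of (or on) the directed line p → q. (Equivalently: for every other point r, the cross product (q − p) × (r − p) ≥ 0.)
Starting point (lowest x, tie lowest y): (-8, -2). Wrap until returning to start. Resulting hull: (-8, -2), (-4, -6), (-1, -7), (10, -1), (-3, 4).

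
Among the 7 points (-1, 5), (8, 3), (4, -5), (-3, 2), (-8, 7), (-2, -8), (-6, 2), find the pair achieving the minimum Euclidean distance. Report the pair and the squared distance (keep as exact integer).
Pair = ((-3, 2), (-6, 2)); squared distance = 9

Compute all C(7, 2) = 21 pairwise squared distances (x_i − x_j)² + (y_i − y_j)². The minimum is 9, attained by the pair ((-3, 2), (-6, 2)).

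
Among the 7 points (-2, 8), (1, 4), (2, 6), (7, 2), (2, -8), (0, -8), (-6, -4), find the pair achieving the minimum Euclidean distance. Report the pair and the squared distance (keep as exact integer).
Pair = ((2, -8), (0, -8)); squared distance = 4

Compute all C(7, 2) = 21 pairwise squared distances (x_i − x_j)² + (y_i − y_j)². The minimum is 4, attained by the pair ((2, -8), (0, -8)).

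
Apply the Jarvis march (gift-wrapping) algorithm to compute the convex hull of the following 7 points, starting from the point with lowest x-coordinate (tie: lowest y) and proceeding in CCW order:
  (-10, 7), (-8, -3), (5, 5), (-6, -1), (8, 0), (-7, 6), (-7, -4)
Hull (CCW) = [(-10, 7), (-8, -3), (-7, -4), (8, 0), (5, 5)]

Jarvis march: at each step, from the current hull vertex p, select the next vertex q as the point such that every other point lies strictly to the left of (or on) the directed line p → q. (Equivalently: for every other point r, the cross product (q − p) × (r − p) ≥ 0.)
Starting point (lowest x, tie lowest y): (-10, 7). Wrap until returning to start. Resulting hull: (-10, 7), (-8, -3), (-7, -4), (8, 0), (5, 5).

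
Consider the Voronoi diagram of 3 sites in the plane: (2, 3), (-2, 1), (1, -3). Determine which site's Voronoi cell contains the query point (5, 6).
Nearest site = (2, 3)

The Voronoi cell of site s contains exactly those query points closer to s than to any other site. Compute squared distances from q = (5, 6) to each site:
  (2 − 5)² + (3 − 6)² = 18
  (-2 − 5)² + (1 − 6)² = 74
  (1 − 5)² + (-3 − 6)² = 97
Minimum is attained by (2, 3), so q lies in its Voronoi cell.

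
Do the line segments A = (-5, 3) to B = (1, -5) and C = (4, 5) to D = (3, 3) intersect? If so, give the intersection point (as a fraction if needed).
No (intersection of containing lines falls outside at least one segment)

Parametrize and solve: t = 4/5, s = 21/5. At least one of these is outside [0, 1], so the segments do not intersect.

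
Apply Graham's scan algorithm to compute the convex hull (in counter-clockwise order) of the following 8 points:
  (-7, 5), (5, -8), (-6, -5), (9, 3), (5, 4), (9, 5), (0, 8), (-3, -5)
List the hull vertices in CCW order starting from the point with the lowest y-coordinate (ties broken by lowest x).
Hull (CCW) = [(5, -8), (9, 3), (9, 5), (0, 8), (-7, 5), (-6, -5)]

Graham scan procedure:
  1. Find the pivot p₀ = point with lowest y (tie → lowest x): (5, -8).
  2. Sort the remaining points by polar angle around p₀.
  3. Walk through sorted points, maintaining a stack; pop the top while the last three entries make a non-left turn (cross product ≤ 0).
  4. Final stack is the convex hull in CCW order: (5, -8), (9, 3), (9, 5), (0, 8), (-7, 5), (-6, -5).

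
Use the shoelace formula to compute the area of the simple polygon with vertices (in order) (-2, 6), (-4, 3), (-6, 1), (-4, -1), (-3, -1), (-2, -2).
Area = 31/2

Shoelace formula: Area = (1/2) |Σ_i (x_i · y_{i+1} − x_{i+1} · y_i)| (indices mod n). Compute each cross term:
  (-2)(3) − (-4)(6) = 18
  (-4)(1) − (-6)(3) = 14
  (-6)(-1) − (-4)(1) = 10
  (-4)(-1) − (-3)(-1) = 1
  (-3)(-2) − (-2)(-1) = 4
  (-2)(6) − (-2)(-2) = -16
Sum = 31, so (signed) Area = 31/2 = 31/2, |Area| = 31/2.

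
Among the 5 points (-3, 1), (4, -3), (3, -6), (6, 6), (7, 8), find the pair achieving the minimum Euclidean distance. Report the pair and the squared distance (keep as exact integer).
Pair = ((6, 6), (7, 8)); squared distance = 5

Compute all C(5, 2) = 10 pairwise squared distances (x_i − x_j)² + (y_i − y_j)². The minimum is 5, attained by the pair ((6, 6), (7, 8)).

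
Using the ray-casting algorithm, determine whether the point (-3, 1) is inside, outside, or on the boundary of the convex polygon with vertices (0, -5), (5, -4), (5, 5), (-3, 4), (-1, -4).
The point (-3, 1) lies strictly outside the polygon

Cast a horizontal ray to the right from the query point and count how many polygon edges it crosses (each edge strictly once or zero times, handled with the usual half-open convention). 
Parity of crossings → even ⇒ outside.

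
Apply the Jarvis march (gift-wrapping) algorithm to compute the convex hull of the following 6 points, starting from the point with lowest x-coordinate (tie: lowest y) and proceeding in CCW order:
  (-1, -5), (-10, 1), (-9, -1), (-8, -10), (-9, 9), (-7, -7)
Hull (CCW) = [(-10, 1), (-8, -10), (-1, -5), (-9, 9)]

Jarvis march: at each step, from the current hull vertex p, select the next vertex q as the point such that every other point lies strictly to the left of (or on) the directed line p → q. (Equivalently: for every other point r, the cross product (q − p) × (r − p) ≥ 0.)
Starting point (lowest x, tie lowest y): (-10, 1). Wrap until returning to start. Resulting hull: (-10, 1), (-8, -10), (-1, -5), (-9, 9).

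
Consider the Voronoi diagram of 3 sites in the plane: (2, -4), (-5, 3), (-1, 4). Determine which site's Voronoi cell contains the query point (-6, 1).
Nearest site = (-5, 3)

The Voronoi cell of site s contains exactly those query points closer to s than to any other site. Compute squared distances from q = (-6, 1) to each site:
  (-5 − -6)² + (3 − 1)² = 5
  (-1 − -6)² + (4 − 1)² = 34
  (2 − -6)² + (-4 − 1)² = 89
Minimum is attained by (-5, 3), so q lies in its Voronoi cell.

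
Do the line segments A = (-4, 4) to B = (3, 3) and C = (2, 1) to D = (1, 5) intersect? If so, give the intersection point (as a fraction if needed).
Yes; intersection at (13/9, 29/9) (t = 7/9 on AB, s = 5/9 on CD)

Parametrize AB as A + t(B − A) = (-4 + 7 t, 4 + -1 t) and CD as C + s(D − C) = (2 + -1 s, 1 + 4 s). Solve the linear system for (t, s). Determinant = -27 ≠ 0, so a unique intersection of the containing lines exists. Solution: t = 7/9, s = 5/9 — both in [0, 1], so the segments cross. Intersection point: (13/9, 29/9).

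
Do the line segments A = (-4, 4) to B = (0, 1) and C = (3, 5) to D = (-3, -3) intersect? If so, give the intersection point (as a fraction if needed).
Yes; intersection at (0, 1) (t = 1 on AB, s = 1/2 on CD)

Parametrize AB as A + t(B − A) = (-4 + 4 t, 4 + -3 t) and CD as C + s(D − C) = (3 + -6 s, 5 + -8 s). Solve the linear system for (t, s). Determinant = 50 ≠ 0, so a unique intersection of the containing lines exists. Solution: t = 1, s = 1/2 — both in [0, 1], so the segments cross. Intersection point: (0, 1).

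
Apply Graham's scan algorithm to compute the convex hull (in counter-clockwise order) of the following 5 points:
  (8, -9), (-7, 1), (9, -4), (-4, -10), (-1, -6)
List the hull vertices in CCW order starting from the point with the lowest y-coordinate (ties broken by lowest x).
Hull (CCW) = [(-4, -10), (8, -9), (9, -4), (-7, 1)]

Graham scan procedure:
  1. Find the pivot p₀ = point with lowest y (tie → lowest x): (-4, -10).
  2. Sort the remaining points by polar angle around p₀.
  3. Walk through sorted points, maintaining a stack; pop the top while the last three entries make a non-left turn (cross product ≤ 0).
  4. Final stack is the convex hull in CCW order: (-4, -10), (8, -9), (9, -4), (-7, 1).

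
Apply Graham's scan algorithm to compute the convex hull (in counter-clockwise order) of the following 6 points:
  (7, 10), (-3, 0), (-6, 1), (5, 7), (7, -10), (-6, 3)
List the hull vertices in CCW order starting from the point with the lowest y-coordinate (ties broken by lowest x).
Hull (CCW) = [(7, -10), (7, 10), (-6, 3), (-6, 1)]

Graham scan procedure:
  1. Find the pivot p₀ = point with lowest y (tie → lowest x): (7, -10).
  2. Sort the remaining points by polar angle around p₀.
  3. Walk through sorted points, maintaining a stack; pop the top while the last three entries make a non-left turn (cross product ≤ 0).
  4. Final stack is the convex hull in CCW order: (7, -10), (7, 10), (-6, 3), (-6, 1).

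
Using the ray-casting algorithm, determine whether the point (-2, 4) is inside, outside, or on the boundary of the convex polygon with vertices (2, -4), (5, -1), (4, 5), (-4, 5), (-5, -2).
The point (-2, 4) lies strictly inside the polygon

Cast a horizontal ray to the right from the query point and count how many polygon edges it crosses (each edge strictly once or zero times, handled with the usual half-open convention). 
Parity of crossings → odd ⇒ inside.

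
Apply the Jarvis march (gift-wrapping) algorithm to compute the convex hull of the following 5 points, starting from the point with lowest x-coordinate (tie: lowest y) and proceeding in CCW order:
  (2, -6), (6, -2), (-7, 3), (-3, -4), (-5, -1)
Hull (CCW) = [(-7, 3), (-5, -1), (-3, -4), (2, -6), (6, -2)]

Jarvis march: at each step, from the current hull vertex p, select the next vertex q as the point such that every other point lies strictly to the left of (or on) the directed line p → q. (Equivalently: for every other point r, the cross product (q − p) × (r − p) ≥ 0.)
Starting point (lowest x, tie lowest y): (-7, 3). Wrap until returning to start. Resulting hull: (-7, 3), (-5, -1), (-3, -4), (2, -6), (6, -2).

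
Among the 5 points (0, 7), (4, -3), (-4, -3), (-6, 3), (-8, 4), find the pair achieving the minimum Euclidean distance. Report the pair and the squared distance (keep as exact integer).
Pair = ((-6, 3), (-8, 4)); squared distance = 5

Compute all C(5, 2) = 10 pairwise squared distances (x_i − x_j)² + (y_i − y_j)². The minimum is 5, attained by the pair ((-6, 3), (-8, 4)).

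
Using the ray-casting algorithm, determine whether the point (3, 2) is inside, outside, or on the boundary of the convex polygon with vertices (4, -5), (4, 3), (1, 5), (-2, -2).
The point (3, 2) lies strictly inside the polygon

Cast a horizontal ray to the right from the query point and count how many polygon edges it crosses (each edge strictly once or zero times, handled with the usual half-open convention). 
Parity of crossings → odd ⇒ inside.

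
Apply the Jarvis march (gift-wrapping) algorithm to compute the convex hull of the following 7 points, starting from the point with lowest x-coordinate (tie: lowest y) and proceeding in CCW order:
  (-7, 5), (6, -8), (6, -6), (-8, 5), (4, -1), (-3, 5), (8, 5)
Hull (CCW) = [(-8, 5), (6, -8), (8, 5)]

Jarvis march: at each step, from the current hull vertex p, select the next vertex q as the point such that every other point lies strictly to the left of (or on) the directed line p → q. (Equivalently: for every other point r, the cross product (q − p) × (r − p) ≥ 0.)
Starting point (lowest x, tie lowest y): (-8, 5). Wrap until returning to start. Resulting hull: (-8, 5), (6, -8), (8, 5).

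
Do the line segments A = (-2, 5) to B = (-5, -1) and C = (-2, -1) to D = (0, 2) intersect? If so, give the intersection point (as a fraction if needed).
No (intersection of containing lines falls outside at least one segment)

Parametrize and solve: t = 4, s = -6. At least one of these is outside [0, 1], so the segments do not intersect.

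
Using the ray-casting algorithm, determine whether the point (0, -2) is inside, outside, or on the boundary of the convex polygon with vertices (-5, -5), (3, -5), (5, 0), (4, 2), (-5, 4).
The point (0, -2) lies strictly inside the polygon

Cast a horizontal ray to the right from the query point and count how many polygon edges it crosses (each edge strictly once or zero times, handled with the usual half-open convention). 
Parity of crossings → odd ⇒ inside.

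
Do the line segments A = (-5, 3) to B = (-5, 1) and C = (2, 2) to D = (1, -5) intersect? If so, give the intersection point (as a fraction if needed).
No (intersection of containing lines falls outside at least one segment)

Parametrize and solve: t = 25, s = 7. At least one of these is outside [0, 1], so the segments do not intersect.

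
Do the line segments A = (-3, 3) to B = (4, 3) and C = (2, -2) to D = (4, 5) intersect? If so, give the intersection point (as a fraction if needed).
Yes; intersection at (24/7, 3) (t = 45/49 on AB, s = 5/7 on CD)

Parametrize AB as A + t(B − A) = (-3 + 7 t, 3 + 0 t) and CD as C + s(D − C) = (2 + 2 s, -2 + 7 s). Solve the linear system for (t, s). Determinant = -49 ≠ 0, so a unique intersection of the containing lines exists. Solution: t = 45/49, s = 5/7 — both in [0, 1], so the segments cross. Intersection point: (24/7, 3).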